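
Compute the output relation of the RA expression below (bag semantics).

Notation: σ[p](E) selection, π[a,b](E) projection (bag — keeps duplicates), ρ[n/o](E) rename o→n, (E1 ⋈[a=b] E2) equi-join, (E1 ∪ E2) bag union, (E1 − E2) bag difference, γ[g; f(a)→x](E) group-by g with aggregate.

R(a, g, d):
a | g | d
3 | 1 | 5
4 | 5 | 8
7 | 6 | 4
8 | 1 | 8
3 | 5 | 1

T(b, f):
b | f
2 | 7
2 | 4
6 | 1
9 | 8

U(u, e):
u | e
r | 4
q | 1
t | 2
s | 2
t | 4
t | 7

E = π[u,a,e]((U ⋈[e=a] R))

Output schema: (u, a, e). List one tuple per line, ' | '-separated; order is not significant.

Per-node cardinality:
  U → 6
  R → 5
  (U ⋈[e=a] R) → 3
  π[u,a,e]((U ⋈[e=a] R)) → 3

== RESULT ==
u | a | e
r | 4 | 4
t | 4 | 4
t | 7 | 7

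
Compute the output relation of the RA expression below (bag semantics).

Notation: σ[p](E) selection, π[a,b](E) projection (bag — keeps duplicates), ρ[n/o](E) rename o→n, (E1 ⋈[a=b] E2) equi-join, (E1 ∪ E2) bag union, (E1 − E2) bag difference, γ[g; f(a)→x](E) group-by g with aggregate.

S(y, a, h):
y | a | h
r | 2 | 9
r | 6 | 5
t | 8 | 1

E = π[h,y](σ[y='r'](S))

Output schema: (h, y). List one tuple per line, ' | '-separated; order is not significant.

Row counts bottom-up:
  S → 3
  σ[y='r'](S) → 2
  π[h,y](σ[y='r'](S)) → 2

== RESULT ==
h | y
5 | r
9 | r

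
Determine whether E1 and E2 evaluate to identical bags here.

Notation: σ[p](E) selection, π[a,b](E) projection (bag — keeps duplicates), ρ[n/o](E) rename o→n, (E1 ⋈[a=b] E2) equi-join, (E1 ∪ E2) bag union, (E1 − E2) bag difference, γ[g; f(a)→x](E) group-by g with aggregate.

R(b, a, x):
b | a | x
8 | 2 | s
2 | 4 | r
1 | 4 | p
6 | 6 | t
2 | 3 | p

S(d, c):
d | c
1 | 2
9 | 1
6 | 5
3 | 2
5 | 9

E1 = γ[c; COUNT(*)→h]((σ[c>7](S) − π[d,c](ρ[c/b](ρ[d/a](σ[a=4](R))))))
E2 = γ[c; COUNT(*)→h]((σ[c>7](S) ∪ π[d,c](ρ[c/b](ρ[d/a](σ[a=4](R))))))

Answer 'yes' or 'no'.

E1 per-node cardinality:
  S → 5
  σ[c>7](S) → 1
  R → 5
  σ[a=4](R) → 2
  ρ[d/a](σ[a=4](R)) → 2
  ρ[c/b](ρ[d/a](σ[a=4](R))) → 2
  π[d,c](ρ[c/b](ρ[d/a](σ[a=4](R)))) → 2
  (σ[c>7](S) − π[d,c](ρ[c/b](ρ[d/a](σ[a=4](R))))) → 1
  γ[c; COUNT(*)→h]((σ[c>7](S) − π[d,c](ρ[c/b](ρ[d/a](σ[a=4](R)))))) → 1
E2 per-node cardinality:
  S → 5
  σ[c>7](S) → 1
  R → 5
  σ[a=4](R) → 2
  ρ[d/a](σ[a=4](R)) → 2
  ρ[c/b](ρ[d/a](σ[a=4](R))) → 2
  π[d,c](ρ[c/b](ρ[d/a](σ[a=4](R)))) → 2
  (σ[c>7](S) ∪ π[d,c](ρ[c/b](ρ[d/a](σ[a=4](R))))) → 3
  γ[c; COUNT(*)→h]((σ[c>7](S) ∪ π[d,c](ρ[c/b](ρ[d/a](σ[a=4](R)))))) → 3

E1 result:
c | h
9 | 1
E2 result:
c | h
1 | 1
2 | 1
9 | 1
Witness: (1, 1) appears 0× in E1 but 1× in E2.

no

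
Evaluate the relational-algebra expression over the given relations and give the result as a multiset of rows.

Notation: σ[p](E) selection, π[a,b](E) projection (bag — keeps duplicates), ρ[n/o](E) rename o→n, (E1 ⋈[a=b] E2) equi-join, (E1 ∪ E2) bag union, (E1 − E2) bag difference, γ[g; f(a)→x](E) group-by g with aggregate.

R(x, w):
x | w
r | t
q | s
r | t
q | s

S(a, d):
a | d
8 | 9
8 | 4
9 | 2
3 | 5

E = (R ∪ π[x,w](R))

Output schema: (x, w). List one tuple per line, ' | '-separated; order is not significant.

Stepwise |·|:
  R → 4
  R → 4
  π[x,w](R) → 4
  (R ∪ π[x,w](R)) → 8

== RESULT ==
x | w
q | s
q | s
q | s
q | s
r | t
r | t
r | t
r | t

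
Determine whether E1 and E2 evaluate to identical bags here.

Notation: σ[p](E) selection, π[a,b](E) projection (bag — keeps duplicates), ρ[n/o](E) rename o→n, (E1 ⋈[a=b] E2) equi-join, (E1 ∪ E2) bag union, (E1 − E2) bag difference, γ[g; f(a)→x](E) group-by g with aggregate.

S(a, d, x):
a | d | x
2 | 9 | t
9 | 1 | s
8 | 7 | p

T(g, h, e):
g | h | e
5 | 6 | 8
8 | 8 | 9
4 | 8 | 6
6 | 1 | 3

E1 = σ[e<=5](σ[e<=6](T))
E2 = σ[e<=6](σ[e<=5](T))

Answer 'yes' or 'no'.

E1 per-node cardinality:
  T → 4
  σ[e<=6](T) → 2
  σ[e<=5](σ[e<=6](T)) → 1
E2 per-node cardinality:
  T → 4
  σ[e<=5](T) → 1
  σ[e<=6](σ[e<=5](T)) → 1

E1 and E2 produce the same multiset:
g | h | e
6 | 1 | 3

yes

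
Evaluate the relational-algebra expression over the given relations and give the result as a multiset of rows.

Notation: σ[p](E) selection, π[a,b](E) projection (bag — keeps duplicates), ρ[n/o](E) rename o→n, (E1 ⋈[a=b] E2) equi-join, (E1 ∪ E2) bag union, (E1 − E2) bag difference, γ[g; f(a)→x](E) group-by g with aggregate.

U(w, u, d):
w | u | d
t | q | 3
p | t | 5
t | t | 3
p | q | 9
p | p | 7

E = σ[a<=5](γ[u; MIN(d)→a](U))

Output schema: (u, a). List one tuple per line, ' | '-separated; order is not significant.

Subexpression sizes:
  U → 5
  γ[u; MIN(d)→a](U) → 3
  σ[a<=5](γ[u; MIN(d)→a](U)) → 2

== RESULT ==
u | a
q | 3
t | 3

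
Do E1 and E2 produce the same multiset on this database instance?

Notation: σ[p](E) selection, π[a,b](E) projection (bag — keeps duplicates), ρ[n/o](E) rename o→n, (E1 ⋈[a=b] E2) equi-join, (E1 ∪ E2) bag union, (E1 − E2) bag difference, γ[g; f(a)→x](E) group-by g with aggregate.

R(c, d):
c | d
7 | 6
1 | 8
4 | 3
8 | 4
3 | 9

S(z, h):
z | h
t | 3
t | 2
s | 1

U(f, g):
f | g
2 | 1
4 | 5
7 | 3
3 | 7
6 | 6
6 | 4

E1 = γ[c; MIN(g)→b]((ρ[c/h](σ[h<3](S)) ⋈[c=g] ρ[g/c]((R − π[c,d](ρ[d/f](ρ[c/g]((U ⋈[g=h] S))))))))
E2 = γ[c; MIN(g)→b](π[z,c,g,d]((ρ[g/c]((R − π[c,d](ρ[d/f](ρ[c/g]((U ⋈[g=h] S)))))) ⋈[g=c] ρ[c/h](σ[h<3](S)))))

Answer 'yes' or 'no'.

E1 stepwise |·|:
  S → 3
  σ[h<3](S) → 2
  ρ[c/h](σ[h<3](S)) → 2
  R → 5
  U → 6
  S → 3
  (U ⋈[g=h] S) → 2
  ρ[c/g]((U ⋈[g=h] S)) → 2
  ρ[d/f](ρ[c/g]((U ⋈[g=h] S))) → 2
  π[c,d](ρ[d/f](ρ[c/g]((U ⋈[g=h] S)))) → 2
  (R − π[c,d](ρ[d/f](ρ[c/g]((U ⋈[g=h] S))))) → 5
  ρ[g/c]((R − π[c,d](ρ[d/f](ρ[c/g]((U ⋈[g=h] S)))))) → 5
  (ρ[c/h](σ[h<3](S)) ⋈[c=g] ρ[g/c]((R − π[c,d](ρ[d/f](ρ[c/g]((U ⋈[g=h] S))))))) → 1
  γ[c; MIN(g)→b]((ρ[c/h](σ[h<3](S)) ⋈[c=g] ρ[g/c]((R − π[c,d](ρ[d/f](ρ[c/g]((U ⋈[g=h] S)))))))) → 1
E2 stepwise |·|:
  R → 5
  U → 6
  S → 3
  (U ⋈[g=h] S) → 2
  ρ[c/g]((U ⋈[g=h] S)) → 2
  ρ[d/f](ρ[c/g]((U ⋈[g=h] S))) → 2
  π[c,d](ρ[d/f](ρ[c/g]((U ⋈[g=h] S)))) → 2
  (R − π[c,d](ρ[d/f](ρ[c/g]((U ⋈[g=h] S))))) → 5
  ρ[g/c]((R − π[c,d](ρ[d/f](ρ[c/g]((U ⋈[g=h] S)))))) → 5
  S → 3
  σ[h<3](S) → 2
  ρ[c/h](σ[h<3](S)) → 2
  (ρ[g/c]((R − π[c,d](ρ[d/f](ρ[c/g]((U ⋈[g=h] S)))))) ⋈[g=c] ρ[c/h](σ[h<3](S))) → 1
  π[z,c,g,d]((ρ[g/c]((R − π[c,d](ρ[d/f](ρ[c/g]((U ⋈[g=h] S)))))) ⋈[g=c] ρ[c/h](σ[h<3](S)))) → 1
  γ[c; MIN(g)→b](π[z,c,g,d]((ρ[g/c]((R − π[c,d](ρ[d/f](ρ[c/g]((U ⋈[g=h] S)))))) ⋈[g=c] ρ[c/h](σ[h<3](S))))) → 1

E1 and E2 produce the same multiset:
c | b
1 | 1

yes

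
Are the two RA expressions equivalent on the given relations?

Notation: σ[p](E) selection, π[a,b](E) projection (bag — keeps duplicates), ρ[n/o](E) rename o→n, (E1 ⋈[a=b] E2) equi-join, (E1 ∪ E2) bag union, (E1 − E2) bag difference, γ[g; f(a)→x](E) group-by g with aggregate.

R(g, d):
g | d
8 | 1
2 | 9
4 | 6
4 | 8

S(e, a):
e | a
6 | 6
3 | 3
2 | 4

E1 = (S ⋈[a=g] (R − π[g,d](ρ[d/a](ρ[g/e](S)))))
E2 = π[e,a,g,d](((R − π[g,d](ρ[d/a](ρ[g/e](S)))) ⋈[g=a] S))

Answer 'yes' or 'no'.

E1 stepwise |·|:
  S → 3
  R → 4
  S → 3
  ρ[g/e](S) → 3
  ρ[d/a](ρ[g/e](S)) → 3
  π[g,d](ρ[d/a](ρ[g/e](S))) → 3
  (R − π[g,d](ρ[d/a](ρ[g/e](S)))) → 4
  (S ⋈[a=g] (R − π[g,d](ρ[d/a](ρ[g/e](S))))) → 2
E2 stepwise |·|:
  R → 4
  S → 3
  ρ[g/e](S) → 3
  ρ[d/a](ρ[g/e](S)) → 3
  π[g,d](ρ[d/a](ρ[g/e](S))) → 3
  (R − π[g,d](ρ[d/a](ρ[g/e](S)))) → 4
  S → 3
  ((R − π[g,d](ρ[d/a](ρ[g/e](S)))) ⋈[g=a] S) → 2
  π[e,a,g,d](((R − π[g,d](ρ[d/a](ρ[g/e](S)))) ⋈[g=a] S)) → 2

E1 and E2 produce the same multiset:
e | a | g | d
2 | 4 | 4 | 6
2 | 4 | 4 | 8

yes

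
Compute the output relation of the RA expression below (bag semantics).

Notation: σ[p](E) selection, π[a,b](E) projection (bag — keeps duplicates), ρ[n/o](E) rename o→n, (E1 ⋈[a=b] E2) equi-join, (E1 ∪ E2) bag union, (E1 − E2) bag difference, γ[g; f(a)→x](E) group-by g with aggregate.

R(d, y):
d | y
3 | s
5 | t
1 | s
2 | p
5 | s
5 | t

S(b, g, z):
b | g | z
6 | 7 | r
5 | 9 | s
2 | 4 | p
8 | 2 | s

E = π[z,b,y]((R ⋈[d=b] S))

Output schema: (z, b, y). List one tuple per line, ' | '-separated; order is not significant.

Stepwise |·|:
  R → 6
  S → 4
  (R ⋈[d=b] S) → 4
  π[z,b,y]((R ⋈[d=b] S)) → 4

== RESULT ==
z | b | y
p | 2 | p
s | 5 | s
s | 5 | t
s | 5 | t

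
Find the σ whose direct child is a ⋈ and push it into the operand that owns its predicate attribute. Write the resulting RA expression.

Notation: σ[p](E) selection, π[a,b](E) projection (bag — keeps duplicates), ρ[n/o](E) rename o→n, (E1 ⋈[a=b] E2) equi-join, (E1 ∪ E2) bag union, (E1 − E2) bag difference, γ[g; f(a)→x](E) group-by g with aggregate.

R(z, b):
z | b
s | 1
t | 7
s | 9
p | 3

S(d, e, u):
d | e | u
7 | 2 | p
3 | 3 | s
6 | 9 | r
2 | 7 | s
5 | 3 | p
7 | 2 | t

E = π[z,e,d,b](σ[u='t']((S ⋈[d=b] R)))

σ filters on u, owned by the left side.
E' = π[z,e,d,b]((σ[u='t'](S) ⋈[d=b] R))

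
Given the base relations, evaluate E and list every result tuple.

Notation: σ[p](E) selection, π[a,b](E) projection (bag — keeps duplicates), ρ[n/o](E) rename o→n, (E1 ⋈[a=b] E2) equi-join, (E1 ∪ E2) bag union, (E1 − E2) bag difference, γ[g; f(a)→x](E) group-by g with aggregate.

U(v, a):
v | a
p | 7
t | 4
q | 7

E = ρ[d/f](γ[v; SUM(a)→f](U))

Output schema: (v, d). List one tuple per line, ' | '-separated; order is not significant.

Per-node cardinality:
  U → 3
  γ[v; SUM(a)→f](U) → 3
  ρ[d/f](γ[v; SUM(a)→f](U)) → 3

== RESULT ==
v | d
p | 7
q | 7
t | 4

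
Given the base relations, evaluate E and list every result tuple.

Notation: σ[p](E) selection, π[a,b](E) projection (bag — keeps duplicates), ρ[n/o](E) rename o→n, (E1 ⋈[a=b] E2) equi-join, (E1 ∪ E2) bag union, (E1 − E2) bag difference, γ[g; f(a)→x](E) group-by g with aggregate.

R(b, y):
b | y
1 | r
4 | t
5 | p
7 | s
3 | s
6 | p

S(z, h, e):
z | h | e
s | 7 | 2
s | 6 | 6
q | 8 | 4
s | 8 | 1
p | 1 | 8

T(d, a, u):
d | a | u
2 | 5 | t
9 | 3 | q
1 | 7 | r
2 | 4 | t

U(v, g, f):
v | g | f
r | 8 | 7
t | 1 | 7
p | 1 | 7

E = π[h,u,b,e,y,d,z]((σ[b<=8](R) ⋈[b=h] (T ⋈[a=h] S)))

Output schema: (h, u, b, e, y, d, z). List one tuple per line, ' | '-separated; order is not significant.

Subexpression sizes:
  R → 6
  σ[b<=8](R) → 6
  T → 4
  S → 5
  (T ⋈[a=h] S) → 1
  (σ[b<=8](R) ⋈[b=h] (T ⋈[a=h] S)) → 1
  π[h,u,b,e,y,d,z]((σ[b<=8](R) ⋈[b=h] (T ⋈[a=h] S))) → 1

== RESULT ==
h | u | b | e | y | d | z
7 | r | 7 | 2 | s | 1 | s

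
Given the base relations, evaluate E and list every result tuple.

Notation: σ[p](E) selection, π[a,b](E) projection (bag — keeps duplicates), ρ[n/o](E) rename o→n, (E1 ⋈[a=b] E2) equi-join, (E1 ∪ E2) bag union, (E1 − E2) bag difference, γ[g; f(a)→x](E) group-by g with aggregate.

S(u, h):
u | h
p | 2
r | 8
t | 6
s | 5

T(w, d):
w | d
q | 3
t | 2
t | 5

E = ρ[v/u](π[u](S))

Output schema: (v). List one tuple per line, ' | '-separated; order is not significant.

Per-node cardinality:
  S → 4
  π[u](S) → 4
  ρ[v/u](π[u](S)) → 4

== RESULT ==
v
p
r
s
t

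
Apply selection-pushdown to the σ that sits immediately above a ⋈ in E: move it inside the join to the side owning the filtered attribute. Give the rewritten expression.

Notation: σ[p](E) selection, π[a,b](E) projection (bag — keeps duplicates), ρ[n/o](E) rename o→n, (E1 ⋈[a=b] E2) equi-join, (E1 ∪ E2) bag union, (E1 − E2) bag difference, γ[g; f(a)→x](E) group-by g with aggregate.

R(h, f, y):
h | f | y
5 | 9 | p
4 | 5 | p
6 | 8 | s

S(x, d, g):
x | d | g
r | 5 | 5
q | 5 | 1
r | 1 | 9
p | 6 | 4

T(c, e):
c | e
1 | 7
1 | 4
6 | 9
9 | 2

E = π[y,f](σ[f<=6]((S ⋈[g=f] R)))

σ filters on f, owned by the right side.
E' = π[y,f]((S ⋈[g=f] σ[f<=6](R)))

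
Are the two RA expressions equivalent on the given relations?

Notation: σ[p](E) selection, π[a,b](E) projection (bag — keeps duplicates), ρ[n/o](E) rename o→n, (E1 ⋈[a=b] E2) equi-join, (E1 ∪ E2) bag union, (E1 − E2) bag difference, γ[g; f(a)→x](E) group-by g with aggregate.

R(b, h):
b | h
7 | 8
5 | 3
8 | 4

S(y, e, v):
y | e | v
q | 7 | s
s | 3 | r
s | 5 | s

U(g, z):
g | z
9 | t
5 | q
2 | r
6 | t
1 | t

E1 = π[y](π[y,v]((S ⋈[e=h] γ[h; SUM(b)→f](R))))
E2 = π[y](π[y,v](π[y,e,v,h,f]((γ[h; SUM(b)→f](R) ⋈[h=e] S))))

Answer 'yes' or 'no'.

E1 per-node cardinality:
  S → 3
  R → 3
  γ[h; SUM(b)→f](R) → 3
  (S ⋈[e=h] γ[h; SUM(b)→f](R)) → 1
  π[y,v]((S ⋈[e=h] γ[h; SUM(b)→f](R))) → 1
  π[y](π[y,v]((S ⋈[e=h] γ[h; SUM(b)→f](R)))) → 1
E2 per-node cardinality:
  R → 3
  γ[h; SUM(b)→f](R) → 3
  S → 3
  (γ[h; SUM(b)→f](R) ⋈[h=e] S) → 1
  π[y,e,v,h,f]((γ[h; SUM(b)→f](R) ⋈[h=e] S)) → 1
  π[y,v](π[y,e,v,h,f]((γ[h; SUM(b)→f](R) ⋈[h=e] S))) → 1
  π[y](π[y,v](π[y,e,v,h,f]((γ[h; SUM(b)→f](R) ⋈[h=e] S)))) → 1

E1 and E2 produce the same multiset:
y
s

yes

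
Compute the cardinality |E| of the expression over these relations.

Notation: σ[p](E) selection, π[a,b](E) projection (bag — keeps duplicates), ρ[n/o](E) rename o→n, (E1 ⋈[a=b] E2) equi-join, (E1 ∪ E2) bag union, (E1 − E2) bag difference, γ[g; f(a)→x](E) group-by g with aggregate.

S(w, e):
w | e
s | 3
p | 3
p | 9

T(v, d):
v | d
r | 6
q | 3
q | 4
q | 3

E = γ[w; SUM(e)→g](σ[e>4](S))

Stepwise |·|:
  S → 3
  σ[e>4](S) → 1
  γ[w; SUM(e)→g](σ[e>4](S)) → 1

|E| = 1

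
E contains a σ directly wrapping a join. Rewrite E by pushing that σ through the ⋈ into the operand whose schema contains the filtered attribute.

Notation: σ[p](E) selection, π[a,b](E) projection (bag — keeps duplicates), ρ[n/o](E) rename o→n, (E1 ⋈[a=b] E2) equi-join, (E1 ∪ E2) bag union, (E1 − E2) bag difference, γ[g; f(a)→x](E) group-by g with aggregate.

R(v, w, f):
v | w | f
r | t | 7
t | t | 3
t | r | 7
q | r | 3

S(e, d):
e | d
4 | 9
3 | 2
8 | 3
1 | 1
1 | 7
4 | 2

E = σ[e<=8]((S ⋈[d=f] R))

σ filters on e, owned by the left side.
E' = (σ[e<=8](S) ⋈[d=f] R)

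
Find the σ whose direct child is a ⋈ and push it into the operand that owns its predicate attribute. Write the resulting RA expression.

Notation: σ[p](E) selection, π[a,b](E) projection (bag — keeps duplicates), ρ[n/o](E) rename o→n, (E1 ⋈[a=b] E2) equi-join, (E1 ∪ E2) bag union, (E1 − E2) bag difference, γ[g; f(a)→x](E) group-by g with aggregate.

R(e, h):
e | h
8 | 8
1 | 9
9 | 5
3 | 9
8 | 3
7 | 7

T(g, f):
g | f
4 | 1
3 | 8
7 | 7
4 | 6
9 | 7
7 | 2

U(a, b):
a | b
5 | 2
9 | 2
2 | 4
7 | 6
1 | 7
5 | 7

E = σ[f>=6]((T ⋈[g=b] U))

σ filters on f, owned by the left side.
E' = (σ[f>=6](T) ⋈[g=b] U)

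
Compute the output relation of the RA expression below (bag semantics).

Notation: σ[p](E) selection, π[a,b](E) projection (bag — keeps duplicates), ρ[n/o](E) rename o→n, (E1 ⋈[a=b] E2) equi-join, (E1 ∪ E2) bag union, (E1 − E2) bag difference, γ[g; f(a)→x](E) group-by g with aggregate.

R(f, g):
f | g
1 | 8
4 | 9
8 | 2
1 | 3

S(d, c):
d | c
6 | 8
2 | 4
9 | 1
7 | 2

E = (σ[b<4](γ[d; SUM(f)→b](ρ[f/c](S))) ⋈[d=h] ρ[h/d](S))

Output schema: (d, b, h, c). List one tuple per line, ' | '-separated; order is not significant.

Stepwise |·|:
  S → 4
  ρ[f/c](S) → 4
  γ[d; SUM(f)→b](ρ[f/c](S)) → 4
  σ[b<4](γ[d; SUM(f)→b](ρ[f/c](S))) → 2
  S → 4
  ρ[h/d](S) → 4
  (σ[b<4](γ[d; SUM(f)→b](ρ[f/c](S))) ⋈[d=h] ρ[h/d](S)) → 2

== RESULT ==
d | b | h | c
7 | 2 | 7 | 2
9 | 1 | 9 | 1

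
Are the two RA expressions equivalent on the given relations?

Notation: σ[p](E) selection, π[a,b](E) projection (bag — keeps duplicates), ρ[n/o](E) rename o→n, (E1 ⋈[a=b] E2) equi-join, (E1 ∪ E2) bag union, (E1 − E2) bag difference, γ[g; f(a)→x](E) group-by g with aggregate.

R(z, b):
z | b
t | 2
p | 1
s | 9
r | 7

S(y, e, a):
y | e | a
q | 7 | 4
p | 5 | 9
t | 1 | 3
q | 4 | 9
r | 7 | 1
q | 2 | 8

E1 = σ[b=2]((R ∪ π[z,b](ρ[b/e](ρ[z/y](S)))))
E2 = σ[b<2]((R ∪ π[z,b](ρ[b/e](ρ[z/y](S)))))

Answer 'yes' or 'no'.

E1 stepwise |·|:
  R → 4
  S → 6
  ρ[z/y](S) → 6
  ρ[b/e](ρ[z/y](S)) → 6
  π[z,b](ρ[b/e](ρ[z/y](S))) → 6
  (R ∪ π[z,b](ρ[b/e](ρ[z/y](S)))) → 10
  σ[b=2]((R ∪ π[z,b](ρ[b/e](ρ[z/y](S))))) → 2
E2 stepwise |·|:
  R → 4
  S → 6
  ρ[z/y](S) → 6
  ρ[b/e](ρ[z/y](S)) → 6
  π[z,b](ρ[b/e](ρ[z/y](S))) → 6
  (R ∪ π[z,b](ρ[b/e](ρ[z/y](S)))) → 10
  σ[b<2]((R ∪ π[z,b](ρ[b/e](ρ[z/y](S))))) → 2

E1 result:
z | b
q | 2
t | 2
E2 result:
z | b
p | 1
t | 1
Witness: ('t', 1) appears 0× in E1 but 1× in E2.

no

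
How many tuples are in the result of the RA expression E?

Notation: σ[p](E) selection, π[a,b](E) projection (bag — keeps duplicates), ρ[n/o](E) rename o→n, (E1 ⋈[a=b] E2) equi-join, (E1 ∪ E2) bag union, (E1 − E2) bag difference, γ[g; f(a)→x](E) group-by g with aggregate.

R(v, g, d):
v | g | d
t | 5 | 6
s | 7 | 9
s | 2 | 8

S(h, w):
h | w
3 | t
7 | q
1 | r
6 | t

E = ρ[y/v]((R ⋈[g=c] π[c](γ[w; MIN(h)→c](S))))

Subexpression sizes:
  R → 3
  S → 4
  γ[w; MIN(h)→c](S) → 3
  π[c](γ[w; MIN(h)→c](S)) → 3
  (R ⋈[g=c] π[c](γ[w; MIN(h)→c](S))) → 1
  ρ[y/v]((R ⋈[g=c] π[c](γ[w; MIN(h)→c](S)))) → 1

|E| = 1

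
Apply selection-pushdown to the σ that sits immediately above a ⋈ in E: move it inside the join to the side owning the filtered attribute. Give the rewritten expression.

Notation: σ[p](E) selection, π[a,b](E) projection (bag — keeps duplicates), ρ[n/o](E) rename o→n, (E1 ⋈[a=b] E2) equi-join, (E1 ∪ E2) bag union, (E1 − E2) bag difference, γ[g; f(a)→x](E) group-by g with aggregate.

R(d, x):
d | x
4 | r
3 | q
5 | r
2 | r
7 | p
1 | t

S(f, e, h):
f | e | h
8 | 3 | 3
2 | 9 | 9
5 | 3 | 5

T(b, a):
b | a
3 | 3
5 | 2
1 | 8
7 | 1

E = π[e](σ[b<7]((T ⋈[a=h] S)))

σ filters on b, owned by the left side.
E' = π[e]((σ[b<7](T) ⋈[a=h] S))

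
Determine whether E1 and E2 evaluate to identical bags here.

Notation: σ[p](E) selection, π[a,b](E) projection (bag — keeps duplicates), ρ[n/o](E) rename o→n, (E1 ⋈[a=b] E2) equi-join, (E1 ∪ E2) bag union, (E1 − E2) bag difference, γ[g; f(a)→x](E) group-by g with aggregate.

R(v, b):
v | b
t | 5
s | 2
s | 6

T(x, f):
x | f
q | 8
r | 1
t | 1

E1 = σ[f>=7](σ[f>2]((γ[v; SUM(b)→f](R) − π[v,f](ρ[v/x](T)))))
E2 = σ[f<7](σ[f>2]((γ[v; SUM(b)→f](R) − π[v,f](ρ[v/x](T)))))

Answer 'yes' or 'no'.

E1 subexpression sizes:
  R → 3
  γ[v; SUM(b)→f](R) → 2
  T → 3
  ρ[v/x](T) → 3
  π[v,f](ρ[v/x](T)) → 3
  (γ[v; SUM(b)→f](R) − π[v,f](ρ[v/x](T))) → 2
  σ[f>2]((γ[v; SUM(b)→f](R) − π[v,f](ρ[v/x](T)))) → 2
  σ[f>=7](σ[f>2]((γ[v; SUM(b)→f](R) − π[v,f](ρ[v/x](T))))) → 1
E2 subexpression sizes:
  R → 3
  γ[v; SUM(b)→f](R) → 2
  T → 3
  ρ[v/x](T) → 3
  π[v,f](ρ[v/x](T)) → 3
  (γ[v; SUM(b)→f](R) − π[v,f](ρ[v/x](T))) → 2
  σ[f>2]((γ[v; SUM(b)→f](R) − π[v,f](ρ[v/x](T)))) → 2
  σ[f<7](σ[f>2]((γ[v; SUM(b)→f](R) − π[v,f](ρ[v/x](T))))) → 1

E1 result:
v | f
s | 8
E2 result:
v | f
t | 5
Witness: ('t', 5) appears 0× in E1 but 1× in E2.

no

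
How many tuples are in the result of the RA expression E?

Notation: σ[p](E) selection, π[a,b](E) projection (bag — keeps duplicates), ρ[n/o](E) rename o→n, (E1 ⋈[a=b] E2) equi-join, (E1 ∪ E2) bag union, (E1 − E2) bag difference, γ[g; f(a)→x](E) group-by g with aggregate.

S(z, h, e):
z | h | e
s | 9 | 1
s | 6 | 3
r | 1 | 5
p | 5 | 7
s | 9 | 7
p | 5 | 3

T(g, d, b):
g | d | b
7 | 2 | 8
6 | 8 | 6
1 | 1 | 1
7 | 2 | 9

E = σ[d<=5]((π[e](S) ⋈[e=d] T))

Row counts bottom-up:
  S → 6
  π[e](S) → 6
  T → 4
  (π[e](S) ⋈[e=d] T) → 1
  σ[d<=5]((π[e](S) ⋈[e=d] T)) → 1

|E| = 1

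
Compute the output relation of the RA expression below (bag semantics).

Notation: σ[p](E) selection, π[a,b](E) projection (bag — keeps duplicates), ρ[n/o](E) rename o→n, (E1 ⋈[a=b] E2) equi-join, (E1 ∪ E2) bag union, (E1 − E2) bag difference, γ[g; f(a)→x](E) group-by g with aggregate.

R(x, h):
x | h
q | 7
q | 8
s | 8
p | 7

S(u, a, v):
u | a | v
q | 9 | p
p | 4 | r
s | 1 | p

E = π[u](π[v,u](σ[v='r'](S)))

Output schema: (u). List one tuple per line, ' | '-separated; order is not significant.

Stepwise |·|:
  S → 3
  σ[v='r'](S) → 1
  π[v,u](σ[v='r'](S)) → 1
  π[u](π[v,u](σ[v='r'](S))) → 1

== RESULT ==
u
p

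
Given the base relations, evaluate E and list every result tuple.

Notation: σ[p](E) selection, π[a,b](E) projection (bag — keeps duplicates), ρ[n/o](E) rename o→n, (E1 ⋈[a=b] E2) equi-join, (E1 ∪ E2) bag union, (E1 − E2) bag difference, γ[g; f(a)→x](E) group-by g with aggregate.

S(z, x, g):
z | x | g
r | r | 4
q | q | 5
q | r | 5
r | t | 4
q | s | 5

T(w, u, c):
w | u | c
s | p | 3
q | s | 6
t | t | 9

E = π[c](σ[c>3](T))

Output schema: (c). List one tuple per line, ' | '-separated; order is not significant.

Subexpression sizes:
  T → 3
  σ[c>3](T) → 2
  π[c](σ[c>3](T)) → 2

== RESULT ==
c
6
9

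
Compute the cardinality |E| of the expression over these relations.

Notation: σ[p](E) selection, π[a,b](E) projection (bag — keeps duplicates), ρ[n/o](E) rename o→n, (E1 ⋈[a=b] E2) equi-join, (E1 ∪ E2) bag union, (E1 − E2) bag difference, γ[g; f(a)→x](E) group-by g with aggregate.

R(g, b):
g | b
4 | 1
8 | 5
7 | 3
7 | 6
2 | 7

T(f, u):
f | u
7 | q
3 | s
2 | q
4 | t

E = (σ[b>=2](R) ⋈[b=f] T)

Stepwise |·|:
  R → 5
  σ[b>=2](R) → 4
  T → 4
  (σ[b>=2](R) ⋈[b=f] T) → 2

|E| = 2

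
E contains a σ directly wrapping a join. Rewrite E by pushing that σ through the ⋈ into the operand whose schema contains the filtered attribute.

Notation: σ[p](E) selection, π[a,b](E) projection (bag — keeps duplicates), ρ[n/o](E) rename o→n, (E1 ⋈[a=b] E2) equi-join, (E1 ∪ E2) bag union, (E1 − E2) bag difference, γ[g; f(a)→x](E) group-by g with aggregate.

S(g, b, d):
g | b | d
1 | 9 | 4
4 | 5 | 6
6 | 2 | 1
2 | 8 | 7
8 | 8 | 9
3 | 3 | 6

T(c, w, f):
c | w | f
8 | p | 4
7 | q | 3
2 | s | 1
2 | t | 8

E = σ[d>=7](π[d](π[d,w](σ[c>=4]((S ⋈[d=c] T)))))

σ filters on c, owned by the right side.
E' = σ[d>=7](π[d](π[d,w]((S ⋈[d=c] σ[c>=4](T)))))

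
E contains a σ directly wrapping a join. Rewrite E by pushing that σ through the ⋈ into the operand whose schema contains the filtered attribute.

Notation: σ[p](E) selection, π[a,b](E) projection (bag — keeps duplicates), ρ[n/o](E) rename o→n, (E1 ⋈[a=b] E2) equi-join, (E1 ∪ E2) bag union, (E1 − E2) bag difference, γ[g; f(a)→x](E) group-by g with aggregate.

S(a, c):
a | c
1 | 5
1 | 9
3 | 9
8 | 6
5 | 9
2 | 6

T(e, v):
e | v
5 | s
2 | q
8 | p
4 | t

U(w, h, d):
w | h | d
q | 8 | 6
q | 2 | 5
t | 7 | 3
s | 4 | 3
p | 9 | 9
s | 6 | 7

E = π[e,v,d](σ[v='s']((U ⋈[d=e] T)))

σ filters on v, owned by the right side.
E' = π[e,v,d]((U ⋈[d=e] σ[v='s'](T)))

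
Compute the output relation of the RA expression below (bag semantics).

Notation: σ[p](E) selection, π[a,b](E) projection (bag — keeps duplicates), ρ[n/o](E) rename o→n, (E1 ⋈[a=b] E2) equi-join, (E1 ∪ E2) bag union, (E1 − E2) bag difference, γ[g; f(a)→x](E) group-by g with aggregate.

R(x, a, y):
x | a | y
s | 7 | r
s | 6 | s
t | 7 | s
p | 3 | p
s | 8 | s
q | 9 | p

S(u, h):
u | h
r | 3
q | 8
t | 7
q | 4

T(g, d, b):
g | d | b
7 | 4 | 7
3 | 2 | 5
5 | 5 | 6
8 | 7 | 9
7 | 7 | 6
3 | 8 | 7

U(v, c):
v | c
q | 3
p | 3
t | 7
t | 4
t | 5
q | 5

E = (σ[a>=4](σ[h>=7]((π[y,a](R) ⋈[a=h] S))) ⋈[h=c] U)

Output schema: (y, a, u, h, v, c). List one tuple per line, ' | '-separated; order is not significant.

Stepwise |·|:
  R → 6
  π[y,a](R) → 6
  S → 4
  (π[y,a](R) ⋈[a=h] S) → 4
  σ[h>=7]((π[y,a](R) ⋈[a=h] S)) → 3
  σ[a>=4](σ[h>=7]((π[y,a](R) ⋈[a=h] S))) → 3
  U → 6
  (σ[a>=4](σ[h>=7]((π[y,a](R) ⋈[a=h] S))) ⋈[h=c] U) → 2

== RESULT ==
y | a | u | h | v | c
r | 7 | t | 7 | t | 7
s | 7 | t | 7 | t | 7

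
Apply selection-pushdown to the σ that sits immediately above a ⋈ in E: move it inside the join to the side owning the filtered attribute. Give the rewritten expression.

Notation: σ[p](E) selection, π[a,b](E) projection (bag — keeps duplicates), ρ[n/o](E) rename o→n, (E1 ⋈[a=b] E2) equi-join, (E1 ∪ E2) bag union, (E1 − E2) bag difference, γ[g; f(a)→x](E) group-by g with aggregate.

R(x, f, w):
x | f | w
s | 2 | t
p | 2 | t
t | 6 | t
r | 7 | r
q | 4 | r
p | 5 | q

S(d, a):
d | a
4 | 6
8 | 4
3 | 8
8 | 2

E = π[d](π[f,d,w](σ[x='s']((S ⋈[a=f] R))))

σ filters on x, owned by the right side.
E' = π[d](π[f,d,w]((S ⋈[a=f] σ[x='s'](R))))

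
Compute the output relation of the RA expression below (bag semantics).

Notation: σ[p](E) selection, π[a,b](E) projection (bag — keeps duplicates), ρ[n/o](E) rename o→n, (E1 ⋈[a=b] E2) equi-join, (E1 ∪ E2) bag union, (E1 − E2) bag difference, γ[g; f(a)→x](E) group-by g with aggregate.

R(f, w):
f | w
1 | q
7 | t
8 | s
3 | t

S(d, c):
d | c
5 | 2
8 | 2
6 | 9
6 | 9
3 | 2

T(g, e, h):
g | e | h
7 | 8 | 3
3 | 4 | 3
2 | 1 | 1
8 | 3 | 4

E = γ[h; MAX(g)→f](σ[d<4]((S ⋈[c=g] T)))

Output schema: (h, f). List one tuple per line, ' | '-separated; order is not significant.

Stepwise |·|:
  S → 5
  T → 4
  (S ⋈[c=g] T) → 3
  σ[d<4]((S ⋈[c=g] T)) → 1
  γ[h; MAX(g)→f](σ[d<4]((S ⋈[c=g] T))) → 1

== RESULT ==
h | f
1 | 2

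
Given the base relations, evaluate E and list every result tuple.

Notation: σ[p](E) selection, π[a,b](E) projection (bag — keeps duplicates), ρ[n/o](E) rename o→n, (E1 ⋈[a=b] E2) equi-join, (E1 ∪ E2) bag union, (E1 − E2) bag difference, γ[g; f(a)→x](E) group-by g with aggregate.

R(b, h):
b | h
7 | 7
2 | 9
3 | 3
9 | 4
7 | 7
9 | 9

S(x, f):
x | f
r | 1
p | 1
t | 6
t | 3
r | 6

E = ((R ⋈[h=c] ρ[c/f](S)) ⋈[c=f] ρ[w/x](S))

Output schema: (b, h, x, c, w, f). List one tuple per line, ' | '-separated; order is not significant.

Row counts bottom-up:
  R → 6
  S → 5
  ρ[c/f](S) → 5
  (R ⋈[h=c] ρ[c/f](S)) → 1
  S → 5
  ρ[w/x](S) → 5
  ((R ⋈[h=c] ρ[c/f](S)) ⋈[c=f] ρ[w/x](S)) → 1

== RESULT ==
b | h | x | c | w | f
3 | 3 | t | 3 | t | 3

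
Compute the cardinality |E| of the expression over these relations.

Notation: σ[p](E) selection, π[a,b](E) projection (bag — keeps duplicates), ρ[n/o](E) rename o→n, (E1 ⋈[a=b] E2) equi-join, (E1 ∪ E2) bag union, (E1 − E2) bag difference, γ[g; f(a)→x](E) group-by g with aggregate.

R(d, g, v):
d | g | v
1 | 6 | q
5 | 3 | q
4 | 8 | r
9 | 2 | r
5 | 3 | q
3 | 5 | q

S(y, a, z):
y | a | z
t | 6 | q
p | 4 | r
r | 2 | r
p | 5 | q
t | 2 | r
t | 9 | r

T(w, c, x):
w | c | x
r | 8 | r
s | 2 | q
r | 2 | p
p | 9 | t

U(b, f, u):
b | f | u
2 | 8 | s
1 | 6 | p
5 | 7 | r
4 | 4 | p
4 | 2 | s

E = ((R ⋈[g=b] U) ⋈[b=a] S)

Subexpression sizes:
  R → 6
  U → 5
  (R ⋈[g=b] U) → 2
  S → 6
  ((R ⋈[g=b] U) ⋈[b=a] S) → 3

|E| = 3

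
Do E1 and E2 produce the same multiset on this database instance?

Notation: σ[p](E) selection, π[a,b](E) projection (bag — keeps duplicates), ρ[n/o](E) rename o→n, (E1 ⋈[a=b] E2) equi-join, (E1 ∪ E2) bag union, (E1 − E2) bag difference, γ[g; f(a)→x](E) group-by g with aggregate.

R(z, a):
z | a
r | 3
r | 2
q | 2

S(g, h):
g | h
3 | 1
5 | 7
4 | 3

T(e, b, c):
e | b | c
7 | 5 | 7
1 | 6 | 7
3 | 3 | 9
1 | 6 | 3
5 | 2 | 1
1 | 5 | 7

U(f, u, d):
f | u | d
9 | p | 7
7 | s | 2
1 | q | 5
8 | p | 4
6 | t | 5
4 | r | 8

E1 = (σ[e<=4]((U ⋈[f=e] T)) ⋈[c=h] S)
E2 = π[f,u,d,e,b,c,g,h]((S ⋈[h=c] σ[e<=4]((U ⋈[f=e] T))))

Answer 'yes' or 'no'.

E1 per-node cardinality:
  U → 6
  T → 6
  (U ⋈[f=e] T) → 4
  σ[e<=4]((U ⋈[f=e] T)) → 3
  S → 3
  (σ[e<=4]((U ⋈[f=e] T)) ⋈[c=h] S) → 3
E2 per-node cardinality:
  S → 3
  U → 6
  T → 6
  (U ⋈[f=e] T) → 4
  σ[e<=4]((U ⋈[f=e] T)) → 3
  (S ⋈[h=c] σ[e<=4]((U ⋈[f=e] T))) → 3
  π[f,u,d,e,b,c,g,h]((S ⋈[h=c] σ[e<=4]((U ⋈[f=e] T)))) → 3

E1 and E2 produce the same multiset:
f | u | d | e | b | c | g | h
1 | q | 5 | 1 | 5 | 7 | 5 | 7
1 | q | 5 | 1 | 6 | 3 | 4 | 3
1 | q | 5 | 1 | 6 | 7 | 5 | 7

yes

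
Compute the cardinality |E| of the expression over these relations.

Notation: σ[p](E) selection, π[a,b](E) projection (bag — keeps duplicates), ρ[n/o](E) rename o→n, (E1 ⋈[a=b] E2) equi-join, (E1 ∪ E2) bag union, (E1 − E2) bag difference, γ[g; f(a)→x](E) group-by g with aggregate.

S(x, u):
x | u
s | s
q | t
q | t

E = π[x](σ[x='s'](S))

Per-node cardinality:
  S → 3
  σ[x='s'](S) → 1
  π[x](σ[x='s'](S)) → 1

|E| = 1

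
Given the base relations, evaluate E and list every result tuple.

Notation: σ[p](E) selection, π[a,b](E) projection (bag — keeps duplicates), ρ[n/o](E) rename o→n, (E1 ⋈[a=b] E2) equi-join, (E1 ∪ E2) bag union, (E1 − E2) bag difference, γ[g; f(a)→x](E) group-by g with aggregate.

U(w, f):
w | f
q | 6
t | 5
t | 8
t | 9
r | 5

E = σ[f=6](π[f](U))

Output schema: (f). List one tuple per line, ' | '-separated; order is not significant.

Per-node cardinality:
  U → 5
  π[f](U) → 5
  σ[f=6](π[f](U)) → 1

== RESULT ==
f
6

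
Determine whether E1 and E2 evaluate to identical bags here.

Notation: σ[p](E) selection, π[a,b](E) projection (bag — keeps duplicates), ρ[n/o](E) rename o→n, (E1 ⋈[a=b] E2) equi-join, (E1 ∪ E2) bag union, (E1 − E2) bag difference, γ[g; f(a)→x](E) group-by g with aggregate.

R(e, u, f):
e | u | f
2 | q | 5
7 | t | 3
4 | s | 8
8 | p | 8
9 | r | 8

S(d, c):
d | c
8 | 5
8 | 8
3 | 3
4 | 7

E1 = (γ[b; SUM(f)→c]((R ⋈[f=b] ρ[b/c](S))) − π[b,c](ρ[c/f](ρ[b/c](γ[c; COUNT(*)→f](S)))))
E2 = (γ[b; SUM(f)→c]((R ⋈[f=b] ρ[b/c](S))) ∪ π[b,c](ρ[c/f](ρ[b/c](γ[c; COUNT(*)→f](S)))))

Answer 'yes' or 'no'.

E1 stepwise |·|:
  R → 5
  S → 4
  ρ[b/c](S) → 4
  (R ⋈[f=b] ρ[b/c](S)) → 5
  γ[b; SUM(f)→c]((R ⋈[f=b] ρ[b/c](S))) → 3
  S → 4
  γ[c; COUNT(*)→f](S) → 4
  ρ[b/c](γ[c; COUNT(*)→f](S)) → 4
  ρ[c/f](ρ[b/c](γ[c; COUNT(*)→f](S))) → 4
  π[b,c](ρ[c/f](ρ[b/c](γ[c; COUNT(*)→f](S)))) → 4
  (γ[b; SUM(f)→c]((R ⋈[f=b] ρ[b/c](S))) − π[b,c](ρ[c/f](ρ[b/c](γ[c; COUNT(*)→f](S))))) → 3
E2 stepwise |·|:
  R → 5
  S → 4
  ρ[b/c](S) → 4
  (R ⋈[f=b] ρ[b/c](S)) → 5
  γ[b; SUM(f)→c]((R ⋈[f=b] ρ[b/c](S))) → 3
  S → 4
  γ[c; COUNT(*)→f](S) → 4
  ρ[b/c](γ[c; COUNT(*)→f](S)) → 4
  ρ[c/f](ρ[b/c](γ[c; COUNT(*)→f](S))) → 4
  π[b,c](ρ[c/f](ρ[b/c](γ[c; COUNT(*)→f](S)))) → 4
  (γ[b; SUM(f)→c]((R ⋈[f=b] ρ[b/c](S))) ∪ π[b,c](ρ[c/f](ρ[b/c](γ[c; COUNT(*)→f](S))))) → 7

E1 result:
b | c
3 | 3
5 | 5
8 | 24
E2 result:
b | c
3 | 1
3 | 3
5 | 1
5 | 5
7 | 1
8 | 1
8 | 24
Witness: (7, 1) appears 0× in E1 but 1× in E2.

no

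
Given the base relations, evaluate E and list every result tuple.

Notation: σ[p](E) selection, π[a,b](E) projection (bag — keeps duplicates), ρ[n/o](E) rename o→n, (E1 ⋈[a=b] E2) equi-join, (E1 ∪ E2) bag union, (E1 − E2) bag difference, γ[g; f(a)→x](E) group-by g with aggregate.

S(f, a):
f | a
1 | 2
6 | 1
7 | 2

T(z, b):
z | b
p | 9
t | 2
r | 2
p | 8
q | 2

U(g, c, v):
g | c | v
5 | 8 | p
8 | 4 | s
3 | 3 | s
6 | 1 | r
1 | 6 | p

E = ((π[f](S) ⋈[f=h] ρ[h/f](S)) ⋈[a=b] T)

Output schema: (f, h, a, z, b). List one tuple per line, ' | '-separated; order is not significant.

Subexpression sizes:
  S → 3
  π[f](S) → 3
  S → 3
  ρ[h/f](S) → 3
  (π[f](S) ⋈[f=h] ρ[h/f](S)) → 3
  T → 5
  ((π[f](S) ⋈[f=h] ρ[h/f](S)) ⋈[a=b] T) → 6

== RESULT ==
f | h | a | z | b
1 | 1 | 2 | q | 2
1 | 1 | 2 | r | 2
1 | 1 | 2 | t | 2
7 | 7 | 2 | q | 2
7 | 7 | 2 | r | 2
7 | 7 | 2 | t | 2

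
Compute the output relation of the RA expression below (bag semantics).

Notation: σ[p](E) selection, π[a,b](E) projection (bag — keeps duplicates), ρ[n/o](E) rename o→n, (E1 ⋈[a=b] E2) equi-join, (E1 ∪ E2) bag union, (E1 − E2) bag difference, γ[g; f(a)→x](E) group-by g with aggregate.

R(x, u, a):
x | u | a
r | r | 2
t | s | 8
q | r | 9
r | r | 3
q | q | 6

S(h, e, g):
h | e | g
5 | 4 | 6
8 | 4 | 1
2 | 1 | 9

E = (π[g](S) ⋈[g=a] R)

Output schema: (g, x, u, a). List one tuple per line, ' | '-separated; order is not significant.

Row counts bottom-up:
  S → 3
  π[g](S) → 3
  R → 5
  (π[g](S) ⋈[g=a] R) → 2

== RESULT ==
g | x | u | a
6 | q | q | 6
9 | q | r | 9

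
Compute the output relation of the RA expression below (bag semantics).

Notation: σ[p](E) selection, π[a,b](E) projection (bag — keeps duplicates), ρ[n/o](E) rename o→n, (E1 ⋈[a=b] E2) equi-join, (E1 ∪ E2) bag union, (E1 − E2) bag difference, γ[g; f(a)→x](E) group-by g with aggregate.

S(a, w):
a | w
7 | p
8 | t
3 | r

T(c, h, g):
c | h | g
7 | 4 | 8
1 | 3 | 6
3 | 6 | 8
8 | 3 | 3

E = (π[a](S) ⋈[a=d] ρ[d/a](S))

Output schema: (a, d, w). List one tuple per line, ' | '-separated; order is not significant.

Stepwise |·|:
  S → 3
  π[a](S) → 3
  S → 3
  ρ[d/a](S) → 3
  (π[a](S) ⋈[a=d] ρ[d/a](S)) → 3

== RESULT ==
a | d | w
3 | 3 | r
7 | 7 | p
8 | 8 | t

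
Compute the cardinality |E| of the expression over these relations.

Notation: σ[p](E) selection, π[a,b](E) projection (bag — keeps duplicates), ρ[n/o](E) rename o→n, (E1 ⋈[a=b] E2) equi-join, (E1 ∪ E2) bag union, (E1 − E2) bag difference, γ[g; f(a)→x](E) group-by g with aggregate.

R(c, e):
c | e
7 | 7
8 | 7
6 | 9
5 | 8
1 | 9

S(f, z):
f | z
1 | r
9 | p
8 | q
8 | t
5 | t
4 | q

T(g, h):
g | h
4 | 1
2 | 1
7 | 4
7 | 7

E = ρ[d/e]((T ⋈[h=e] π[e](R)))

Stepwise |·|:
  T → 4
  R → 5
  π[e](R) → 5
  (T ⋈[h=e] π[e](R)) → 2
  ρ[d/e]((T ⋈[h=e] π[e](R))) → 2

|E| = 2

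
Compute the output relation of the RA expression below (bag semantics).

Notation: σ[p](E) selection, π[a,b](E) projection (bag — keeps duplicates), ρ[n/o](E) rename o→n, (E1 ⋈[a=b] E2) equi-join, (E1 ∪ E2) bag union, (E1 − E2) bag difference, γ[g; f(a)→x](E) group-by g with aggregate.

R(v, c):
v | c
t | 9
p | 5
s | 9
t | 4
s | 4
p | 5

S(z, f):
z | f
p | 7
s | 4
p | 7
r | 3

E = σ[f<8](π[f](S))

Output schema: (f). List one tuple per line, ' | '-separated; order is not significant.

Per-node cardinality:
  S → 4
  π[f](S) → 4
  σ[f<8](π[f](S)) → 4

== RESULT ==
f
3
4
7
7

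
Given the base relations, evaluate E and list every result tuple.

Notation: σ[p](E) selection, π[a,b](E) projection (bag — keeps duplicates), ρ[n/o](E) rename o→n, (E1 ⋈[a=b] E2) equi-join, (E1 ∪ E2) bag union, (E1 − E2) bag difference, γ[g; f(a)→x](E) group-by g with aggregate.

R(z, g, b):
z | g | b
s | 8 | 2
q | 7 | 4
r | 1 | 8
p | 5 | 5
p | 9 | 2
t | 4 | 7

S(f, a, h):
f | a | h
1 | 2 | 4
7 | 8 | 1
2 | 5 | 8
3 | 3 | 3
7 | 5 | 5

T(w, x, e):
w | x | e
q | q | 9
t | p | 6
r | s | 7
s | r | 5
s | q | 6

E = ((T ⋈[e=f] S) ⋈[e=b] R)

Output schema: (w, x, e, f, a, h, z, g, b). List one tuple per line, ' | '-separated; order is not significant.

Row counts bottom-up:
  T → 5
  S → 5
  (T ⋈[e=f] S) → 2
  R → 6
  ((T ⋈[e=f] S) ⋈[e=b] R) → 2

== RESULT ==
w | x | e | f | a | h | z | g | b
r | s | 7 | 7 | 5 | 5 | t | 4 | 7
r | s | 7 | 7 | 8 | 1 | t | 4 | 7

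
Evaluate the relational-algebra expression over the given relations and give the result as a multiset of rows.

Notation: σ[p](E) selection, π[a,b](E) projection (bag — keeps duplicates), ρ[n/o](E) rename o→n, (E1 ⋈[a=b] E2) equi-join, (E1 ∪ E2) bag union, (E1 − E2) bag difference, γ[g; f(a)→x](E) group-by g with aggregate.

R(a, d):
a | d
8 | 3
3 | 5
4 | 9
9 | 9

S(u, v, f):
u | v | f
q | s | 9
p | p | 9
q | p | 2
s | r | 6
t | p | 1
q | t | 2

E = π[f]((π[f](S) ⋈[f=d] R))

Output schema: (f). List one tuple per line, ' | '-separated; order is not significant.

Row counts bottom-up:
  S → 6
  π[f](S) → 6
  R → 4
  (π[f](S) ⋈[f=d] R) → 4
  π[f]((π[f](S) ⋈[f=d] R)) → 4

== RESULT ==
f
9
9
9
9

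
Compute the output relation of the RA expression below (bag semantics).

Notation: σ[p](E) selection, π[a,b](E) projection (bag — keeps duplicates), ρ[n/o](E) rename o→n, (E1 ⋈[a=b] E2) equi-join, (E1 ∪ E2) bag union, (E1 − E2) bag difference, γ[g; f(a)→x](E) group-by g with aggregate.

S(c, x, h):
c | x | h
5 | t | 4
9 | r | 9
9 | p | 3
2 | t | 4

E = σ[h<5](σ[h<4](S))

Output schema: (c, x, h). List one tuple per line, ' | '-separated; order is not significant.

Subexpression sizes:
  S → 4
  σ[h<4](S) → 1
  σ[h<5](σ[h<4](S)) → 1

== RESULT ==
c | x | h
9 | p | 3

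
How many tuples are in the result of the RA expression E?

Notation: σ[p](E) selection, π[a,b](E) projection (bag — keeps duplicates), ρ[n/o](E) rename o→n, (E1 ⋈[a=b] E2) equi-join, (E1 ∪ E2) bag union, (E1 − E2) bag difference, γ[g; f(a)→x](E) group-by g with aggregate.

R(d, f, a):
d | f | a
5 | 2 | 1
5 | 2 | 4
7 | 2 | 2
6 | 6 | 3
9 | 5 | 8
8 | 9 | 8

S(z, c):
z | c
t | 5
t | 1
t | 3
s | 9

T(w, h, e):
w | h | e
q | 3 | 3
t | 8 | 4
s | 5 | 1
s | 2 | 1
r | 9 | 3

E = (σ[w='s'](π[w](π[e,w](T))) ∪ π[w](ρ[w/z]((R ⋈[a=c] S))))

Stepwise |·|:
  T → 5
  π[e,w](T) → 5
  π[w](π[e,w](T)) → 5
  σ[w='s'](π[w](π[e,w](T))) → 2
  R → 6
  S → 4
  (R ⋈[a=c] S) → 2
  ρ[w/z]((R ⋈[a=c] S)) → 2
  π[w](ρ[w/z]((R ⋈[a=c] S))) → 2
  (σ[w='s'](π[w](π[e,w](T))) ∪ π[w](ρ[w/z]((R ⋈[a=c] S)))) → 4

|E| = 4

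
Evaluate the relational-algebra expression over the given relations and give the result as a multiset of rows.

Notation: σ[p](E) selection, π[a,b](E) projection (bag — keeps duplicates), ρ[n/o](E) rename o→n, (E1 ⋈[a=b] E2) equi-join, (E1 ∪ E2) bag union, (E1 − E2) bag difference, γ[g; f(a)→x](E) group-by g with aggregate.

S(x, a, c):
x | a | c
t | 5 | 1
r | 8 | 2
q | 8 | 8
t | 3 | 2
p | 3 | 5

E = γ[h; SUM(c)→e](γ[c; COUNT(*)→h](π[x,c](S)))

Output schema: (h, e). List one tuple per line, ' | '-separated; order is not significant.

Per-node cardinality:
  S → 5
  π[x,c](S) → 5
  γ[c; COUNT(*)→h](π[x,c](S)) → 4
  γ[h; SUM(c)→e](γ[c; COUNT(*)→h](π[x,c](S))) → 2

== RESULT ==
h | e
1 | 14
2 | 2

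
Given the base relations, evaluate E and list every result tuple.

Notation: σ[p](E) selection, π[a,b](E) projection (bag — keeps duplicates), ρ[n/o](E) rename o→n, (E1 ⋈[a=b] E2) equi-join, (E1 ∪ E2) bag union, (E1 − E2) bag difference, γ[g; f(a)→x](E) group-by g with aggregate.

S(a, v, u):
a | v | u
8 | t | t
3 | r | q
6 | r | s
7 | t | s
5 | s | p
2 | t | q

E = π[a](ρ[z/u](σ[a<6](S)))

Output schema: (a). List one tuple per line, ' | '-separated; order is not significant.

Stepwise |·|:
  S → 6
  σ[a<6](S) → 3
  ρ[z/u](σ[a<6](S)) → 3
  π[a](ρ[z/u](σ[a<6](S))) → 3

== RESULT ==
a
2
3
5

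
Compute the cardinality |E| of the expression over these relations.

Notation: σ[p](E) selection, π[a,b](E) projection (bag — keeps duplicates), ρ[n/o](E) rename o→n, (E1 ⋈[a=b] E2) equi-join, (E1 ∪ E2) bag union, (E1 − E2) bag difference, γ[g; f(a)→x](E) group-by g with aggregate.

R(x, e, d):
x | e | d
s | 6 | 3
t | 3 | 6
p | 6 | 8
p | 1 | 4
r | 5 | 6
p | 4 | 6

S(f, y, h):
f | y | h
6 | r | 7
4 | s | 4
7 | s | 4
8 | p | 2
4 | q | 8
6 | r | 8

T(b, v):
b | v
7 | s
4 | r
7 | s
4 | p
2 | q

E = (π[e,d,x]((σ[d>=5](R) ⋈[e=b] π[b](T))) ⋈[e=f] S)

Row counts bottom-up:
  R → 6
  σ[d>=5](R) → 4
  T → 5
  π[b](T) → 5
  (σ[d>=5](R) ⋈[e=b] π[b](T)) → 2
  π[e,d,x]((σ[d>=5](R) ⋈[e=b] π[b](T))) → 2
  S → 6
  (π[e,d,x]((σ[d>=5](R) ⋈[e=b] π[b](T))) ⋈[e=f] S) → 4

|E| = 4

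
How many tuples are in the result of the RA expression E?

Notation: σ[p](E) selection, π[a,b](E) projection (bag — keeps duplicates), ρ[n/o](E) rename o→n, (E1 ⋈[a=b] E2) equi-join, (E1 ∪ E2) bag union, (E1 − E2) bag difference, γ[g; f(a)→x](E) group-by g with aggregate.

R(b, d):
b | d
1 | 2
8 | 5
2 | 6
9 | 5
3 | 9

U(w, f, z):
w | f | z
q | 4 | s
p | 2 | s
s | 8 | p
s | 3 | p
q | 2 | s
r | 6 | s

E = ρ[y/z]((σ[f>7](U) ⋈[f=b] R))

Row counts bottom-up:
  U → 6
  σ[f>7](U) → 1
  R → 5
  (σ[f>7](U) ⋈[f=b] R) → 1
  ρ[y/z]((σ[f>7](U) ⋈[f=b] R)) → 1

|E| = 1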